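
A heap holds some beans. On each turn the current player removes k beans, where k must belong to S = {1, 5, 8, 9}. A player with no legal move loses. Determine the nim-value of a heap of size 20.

n :  0  1  2  3  4  5  6  7  8  9 10 11 12 13 14 15 16 17 18 19 20
G :  0  1  0  1  0  1  0  1  2  3  2  3  2  3  2  3  0  1  0  1  0

0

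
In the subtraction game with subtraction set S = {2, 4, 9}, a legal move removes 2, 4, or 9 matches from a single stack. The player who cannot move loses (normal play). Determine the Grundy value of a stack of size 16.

2

n :  0  1  2  3  4  5  6  7  8  9 10 11 12 13 14 15 16
G :  0  0  1  1  2  2  0  0  1  1  2  2  0  0  1  1  2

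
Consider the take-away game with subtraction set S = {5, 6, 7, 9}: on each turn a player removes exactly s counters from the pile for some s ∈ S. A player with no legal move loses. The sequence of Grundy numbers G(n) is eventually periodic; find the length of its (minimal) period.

n :  0  1  2  3  4  5  6  7  8  9 10 11 12 13 14 15 16 17 18 19 20 21 22 23 24 25 26 27 28 29
G :  0  0  0  0  0  1  1  1  1  1  2  2  2  2  0  0  0  0  0  1  1  1  1  1  2  2  2  2  0  0
G(n+14) = G(n) holds for n = 0,…,8 (a full window of length max(S) = 9), so the sequence is purely periodic with period 14.

14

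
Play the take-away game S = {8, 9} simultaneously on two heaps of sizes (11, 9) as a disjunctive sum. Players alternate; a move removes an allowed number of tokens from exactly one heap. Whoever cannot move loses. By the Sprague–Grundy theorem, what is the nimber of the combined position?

All heaps use S = {8, 9}:
G(0) = 0
G(1) = mex{} = 0
G(2) = mex{} = 0
G(3) = mex{} = 0
G(4) = mex{} = 0
G(5) = mex{} = 0
G(6) = mex{} = 0
G(7) = mex{} = 0
G(8) = mex{0} = 1
G(9) = mex{0,0} = 1
G(10) = mex{0,0} = 1
G(11) = mex{0,0} = 1
Heap A: G(11) = 1.
Heap B: G(9) = 1.
Combined Grundy value = 1 ⊕ 1 = 0.

0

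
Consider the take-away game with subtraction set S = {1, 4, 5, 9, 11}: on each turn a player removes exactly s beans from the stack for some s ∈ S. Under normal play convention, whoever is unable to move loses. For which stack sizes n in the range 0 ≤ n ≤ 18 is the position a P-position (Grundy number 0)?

n :  0  1  2  3  4  5  6  7  8  9 10 11 12 13 14 15 16 17 18
G :  0  1  0  1  2  3  2  3  0  1  0  1  2  3  2  3  0  1  0
P-positions are exactly the n with G(n) = 0.

0, 2, 8, 10, 16, 18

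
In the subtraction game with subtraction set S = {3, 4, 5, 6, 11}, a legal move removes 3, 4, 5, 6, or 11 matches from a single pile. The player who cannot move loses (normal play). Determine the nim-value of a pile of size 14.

G(0) = 0
G(1) = mex{} = 0
G(2) = mex{} = 0
G(3) = mex{0} = 1
G(4) = mex{0,0} = 1
G(5) = mex{0,0,0} = 1
G(6) = mex{1,0,0,0} = 2
G(7) = mex{1,1,0,0} = 2
G(8) = mex{1,1,1,0} = 2
G(9) = mex{2,1,1,1} = 0
G(10) = mex{2,2,1,1} = 0
G(11) = mex{2,2,2,1,0} = 3
G(12) = mex{0,2,2,2,0} = 1
G(13) = mex{0,0,2,2,0} = 1
G(14) = mex{3,0,0,2,1} = 4

4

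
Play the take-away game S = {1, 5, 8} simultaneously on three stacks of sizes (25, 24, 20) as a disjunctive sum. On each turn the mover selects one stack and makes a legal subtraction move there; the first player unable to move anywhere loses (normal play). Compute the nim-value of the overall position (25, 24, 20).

All stacks use S = {1, 5, 8}:
G(0) = 0
G(1) = mex{0} = 1
G(2) = mex{1} = 0
G(3) = mex{0} = 1
G(4) = mex{1} = 0
G(5) = mex{0,0} = 1
G(6) = mex{1,1} = 0
G(7) = mex{0,0} = 1
G(8) = mex{1,1,0} = 2
G(9) = mex{2,0,1} = 3
G(10) = mex{3,1,0} = 2
G(11) = mex{2,0,1} = 3
G(12) = mex{3,1,0} = 2
G(13) = mex{2,2,1} = 0
G(14) = mex{0,3,0} = 1
G(15) = mex{1,2,1} = 0
G(16) = mex{0,3,2} = 1
G(17) = mex{1,2,3} = 0
G(18) = mex{0,0,2} = 1
G(19) = mex{1,1,3} = 0
G(20) = mex{0,0,2} = 1
G(21) = mex{1,1,0} = 2
G(22) = mex{2,0,1} = 3
G(23) = mex{3,1,0} = 2
G(24) = mex{2,0,1} = 3
G(25) = mex{3,1,0} = 2
Stack A: G(25) = 2.
Stack B: G(24) = 3.
Stack C: G(20) = 1.
Combined Grundy value = 2 ⊕ 3 ⊕ 1 = 0.

0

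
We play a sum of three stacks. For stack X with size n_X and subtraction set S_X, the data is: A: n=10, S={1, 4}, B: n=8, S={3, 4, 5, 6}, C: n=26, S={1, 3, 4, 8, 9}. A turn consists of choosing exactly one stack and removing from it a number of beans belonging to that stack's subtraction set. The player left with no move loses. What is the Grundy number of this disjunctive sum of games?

Stack A, S = {1, 4}:
G(0) = 0
G(1) = mex{0} = 1
G(2) = mex{1} = 0
G(3) = mex{0} = 1
G(4) = mex{1,0} = 2
G(5) = mex{2,1} = 0
G(6) = mex{0,0} = 1
G(7) = mex{1,1} = 0
G(8) = mex{0,2} = 1
G(9) = mex{1,0} = 2
G(10) = mex{2,1} = 0
G_A(10) = 0.
Stack B, S = {3, 4, 5, 6}:
G(0) = 0
G(1) = mex{} = 0
G(2) = mex{} = 0
G(3) = mex{0} = 1
G(4) = mex{0,0} = 1
G(5) = mex{0,0,0} = 1
G(6) = mex{1,0,0,0} = 2
G(7) = mex{1,1,0,0} = 2
G(8) = mex{1,1,1,0} = 2
G_B(8) = 2.
Stack C, S = {1, 3, 4, 8, 9}:
n :  0  1  2  3  4  5  6  7  8  9 10 11 12 13 14 15 16 17 18 19 20 21 22 23 24 25 26
G :  0  1  0  1  2  3  2  0  1  4  3  2  0  1  0  1  2  3  2  0  1  4  3  2  0  1  0
G_C(26) = 0.
Combined Grundy value = 0 ⊕ 2 ⊕ 0 = 2.

2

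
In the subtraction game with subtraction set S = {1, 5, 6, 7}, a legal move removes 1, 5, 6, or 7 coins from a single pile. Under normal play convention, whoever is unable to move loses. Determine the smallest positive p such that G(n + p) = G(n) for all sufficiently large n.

12

n :  0  1  2  3  4  5  6  7  8  9 10 11 12 13 14 15 16 17 18 19 20 21 22 23 24 25
G :  0  1  0  1  0  1  2  3  2  3  2  3  0  1  0  1  0  1  2  3  2  3  2  3  0  1
G(n+12) = G(n) holds for n = 0,…,6 (a full window of length max(S) = 7), so the sequence is purely periodic with period 12.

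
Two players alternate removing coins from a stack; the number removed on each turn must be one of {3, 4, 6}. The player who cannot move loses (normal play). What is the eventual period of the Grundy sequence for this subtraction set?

n :  0  1  2  3  4  5  6  7  8  9 10 11 12 13 14 15 16 17 18 19
G :  0  0  0  1  1  1  2  2  2  0  0  0  1  1  1  2  2  2  0  0
G(n+9) = G(n) holds for n = 0,…,5 (a full window of length max(S) = 6), so the sequence is purely periodic with period 9.

9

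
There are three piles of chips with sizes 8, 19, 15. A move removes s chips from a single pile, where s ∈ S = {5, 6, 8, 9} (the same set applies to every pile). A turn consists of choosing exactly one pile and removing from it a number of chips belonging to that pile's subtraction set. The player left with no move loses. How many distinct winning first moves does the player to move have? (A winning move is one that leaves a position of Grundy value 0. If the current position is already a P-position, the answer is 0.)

0

All piles use S = {5, 6, 8, 9}:
G(0) = 0
G(1) = mex{} = 0
G(2) = mex{} = 0
G(3) = mex{} = 0
G(4) = mex{} = 0
G(5) = mex{0} = 1
G(6) = mex{0,0} = 1
G(7) = mex{0,0} = 1
G(8) = mex{0,0,0} = 1
G(9) = mex{0,0,0,0} = 1
G(10) = mex{1,0,0,0} = 2
G(11) = mex{1,1,0,0} = 2
G(12) = mex{1,1,0,0} = 2
G(13) = mex{1,1,1,0} = 2
G(14) = mex{1,1,1,1} = 0
G(15) = mex{2,1,1,1} = 0
G(16) = mex{2,2,1,1} = 0
G(17) = mex{2,2,1,1} = 0
G(18) = mex{2,2,2,1} = 0
G(19) = mex{0,2,2,2} = 1
Pile A: G(8) = 1.
Pile B: G(19) = 1.
Pile C: G(15) = 0.
Combined Grundy value = 1 ⊕ 1 ⊕ 0 = 0.
A winning move leaves total XOR = 0, i.e. changes one component's Grundy value g to g ⊕ X where X is the current total.
Pile A: target g' = 1⊕0 = 1, but every legal move changes the Grundy value (mex property), so 0 moves.
Pile B: target g' = 1⊕0 = 1, but every legal move changes the Grundy value (mex property), so 0 moves.
Pile C: target g' = 0⊕0 = 0, but every legal move changes the Grundy value (mex property), so 0 moves.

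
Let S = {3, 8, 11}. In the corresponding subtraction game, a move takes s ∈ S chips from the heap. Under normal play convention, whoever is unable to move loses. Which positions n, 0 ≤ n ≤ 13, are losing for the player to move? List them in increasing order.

0, 1, 2, 6, 7

n :  0  1  2  3  4  5  6  7  8  9 10 11 12 13
G :  0  0  0  1  1  1  0  0  2  1  1  3  2  2
P-positions are exactly the n with G(n) = 0.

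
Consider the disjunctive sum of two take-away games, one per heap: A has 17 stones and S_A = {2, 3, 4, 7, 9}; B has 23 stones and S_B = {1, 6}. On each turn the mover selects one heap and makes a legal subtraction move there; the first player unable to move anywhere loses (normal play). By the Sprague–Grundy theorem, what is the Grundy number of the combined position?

0

Heap A, S = {2, 3, 4, 7, 9}:
n :  0  1  2  3  4  5  6  7  8  9 10 11 12 13 14 15 16 17
G :  0  0  1  1  2  2  0  3  1  4  2  0  0  1  1  2  2  0
G_A(17) = 0.
Heap B, S = {1, 6}:
G(0) = 0
G(1) = mex{0} = 1
G(2) = mex{1} = 0
G(3) = mex{0} = 1
G(4) = mex{1} = 0
G(5) = mex{0} = 1
G(6) = mex{1,0} = 2
G(7) = mex{2,1} = 0
G(8) = mex{0,0} = 1
G(9) = mex{1,1} = 0
G(10) = mex{0,0} = 1
G(11) = mex{1,1} = 0
G(12) = mex{0,2} = 1
G(13) = mex{1,0} = 2
G(14) = mex{2,1} = 0
G(15) = mex{0,0} = 1
G(16) = mex{1,1} = 0
G(17) = mex{0,0} = 1
G(18) = mex{1,1} = 0
G(19) = mex{0,2} = 1
G(20) = mex{1,0} = 2
G(21) = mex{2,1} = 0
G(22) = mex{0,0} = 1
G(23) = mex{1,1} = 0
G_B(23) = 0.
Combined Grundy value = 0 ⊕ 0 = 0.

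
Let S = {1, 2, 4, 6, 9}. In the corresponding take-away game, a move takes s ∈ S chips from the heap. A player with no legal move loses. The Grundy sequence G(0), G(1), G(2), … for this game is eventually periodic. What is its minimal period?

G(0) = 0
G(1) = mex{0} = 1
G(2) = mex{1,0} = 2
G(3) = mex{2,1} = 0
G(4) = mex{0,2,0} = 1
G(5) = mex{1,0,1} = 2
G(6) = mex{2,1,2,0} = 3
G(7) = mex{3,2,0,1} = 4
G(8) = mex{4,3,1,2} = 0
G(9) = mex{0,4,2,0,0} = 1
G(10) = mex{1,0,3,1,1} = 2
G(11) = mex{2,1,4,2,2} = 0
G(12) = mex{0,2,0,3,0} = 1
G(13) = mex{1,0,1,4,1} = 2
G(14) = mex{2,1,2,0,2} = 3
G(15) = mex{3,2,0,1,3} = 4
G(16) = mex{4,3,1,2,4} = 0
G(17) = mex{0,4,2,0,0} = 1
G(18) = mex{1,0,3,1,1} = 2
G(n+8) = G(n) holds for n = 0,…,8 (a full window of length max(S) = 9), so the sequence is purely periodic with period 8.

8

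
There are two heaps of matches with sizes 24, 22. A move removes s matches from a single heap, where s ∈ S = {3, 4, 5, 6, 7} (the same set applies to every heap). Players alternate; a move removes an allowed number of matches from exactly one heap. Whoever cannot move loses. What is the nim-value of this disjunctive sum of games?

All heaps use S = {3, 4, 5, 6, 7}:
G(0) = 0
G(1) = mex{} = 0
G(2) = mex{} = 0
G(3) = mex{0} = 1
G(4) = mex{0,0} = 1
G(5) = mex{0,0,0} = 1
G(6) = mex{1,0,0,0} = 2
G(7) = mex{1,1,0,0,0} = 2
G(8) = mex{1,1,1,0,0} = 2
G(9) = mex{2,1,1,1,0} = 3
G(10) = mex{2,2,1,1,1} = 0
G(11) = mex{2,2,2,1,1} = 0
G(12) = mex{3,2,2,2,1} = 0
G(13) = mex{0,3,2,2,2} = 1
G(14) = mex{0,0,3,2,2} = 1
G(15) = mex{0,0,0,3,2} = 1
G(16) = mex{1,0,0,0,3} = 2
G(17) = mex{1,1,0,0,0} = 2
G(18) = mex{1,1,1,0,0} = 2
G(19) = mex{2,1,1,1,0} = 3
G(20) = mex{2,2,1,1,1} = 0
G(21) = mex{2,2,2,1,1} = 0
G(22) = mex{3,2,2,2,1} = 0
G(23) = mex{0,3,2,2,2} = 1
G(24) = mex{0,0,3,2,2} = 1
Heap A: G(24) = 1.
Heap B: G(22) = 0.
Combined Grundy value = 1 ⊕ 0 = 1.

1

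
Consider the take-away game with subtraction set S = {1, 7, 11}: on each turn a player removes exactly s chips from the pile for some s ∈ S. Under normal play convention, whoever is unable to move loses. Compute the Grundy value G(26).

n :  0  1  2  3  4  5  6  7  8  9 10 11 12 13 14 15 16 17 18 19 20 21 22 23 24 25 26
G :  0  1  0  1  0  1  0  1  0  1  0  1  0  1  0  1  0  1  0  1  0  1  0  1  0  1  0

0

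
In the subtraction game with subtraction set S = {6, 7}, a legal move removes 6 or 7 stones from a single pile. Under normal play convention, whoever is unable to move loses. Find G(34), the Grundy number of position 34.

n :  0  1  2  3  4  5  6  7  8  9 10 11 12 13 14 15 16 17 18 19 20 21 22 23 24 25 26 27 28 29 30 31 32 33 34
G :  0  0  0  0  0  0  1  1  1  1  1  1  2  0  0  0  0  0  0  1  1  1  1  1  1  2  0  0  0  0  0  0  1  1  1

1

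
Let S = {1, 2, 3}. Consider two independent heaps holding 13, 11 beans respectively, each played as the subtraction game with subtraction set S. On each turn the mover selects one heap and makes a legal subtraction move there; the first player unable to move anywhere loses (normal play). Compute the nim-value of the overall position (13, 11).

All heaps use S = {1, 2, 3}:
n :  0  1  2  3  4  5  6  7  8  9 10 11 12 13
G :  0  1  2  3  0  1  2  3  0  1  2  3  0  1
Heap A: G(13) = 1.
Heap B: G(11) = 3.
Combined Grundy value = 1 ⊕ 3 = 2.

2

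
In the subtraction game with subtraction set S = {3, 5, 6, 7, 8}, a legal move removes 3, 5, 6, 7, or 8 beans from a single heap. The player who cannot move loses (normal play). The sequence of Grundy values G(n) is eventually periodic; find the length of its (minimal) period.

G(0) = 0
G(1) = mex{} = 0
G(2) = mex{} = 0
G(3) = mex{0} = 1
G(4) = mex{0} = 1
G(5) = mex{0,0} = 1
G(6) = mex{1,0,0} = 2
G(7) = mex{1,0,0,0} = 2
G(8) = mex{1,1,0,0,0} = 2
G(9) = mex{2,1,1,0,0} = 3
G(10) = mex{2,1,1,1,0} = 3
G(11) = mex{2,2,1,1,1} = 0
G(12) = mex{3,2,2,1,1} = 0
G(13) = mex{3,2,2,2,1} = 0
G(14) = mex{0,3,2,2,2} = 1
G(15) = mex{0,3,3,2,2} = 1
G(16) = mex{0,0,3,3,2} = 1
G(17) = mex{1,0,0,3,3} = 2
G(18) = mex{1,0,0,0,3} = 2
G(19) = mex{1,1,0,0,0} = 2
G(20) = mex{2,1,1,0,0} = 3
G(21) = mex{2,1,1,1,0} = 3
G(22) = mex{2,2,1,1,1} = 0
G(23) = mex{3,2,2,1,1} = 0
G(n+11) = G(n) holds for n = 0,…,7 (a full window of length max(S) = 8), so the sequence is purely periodic with period 11.

11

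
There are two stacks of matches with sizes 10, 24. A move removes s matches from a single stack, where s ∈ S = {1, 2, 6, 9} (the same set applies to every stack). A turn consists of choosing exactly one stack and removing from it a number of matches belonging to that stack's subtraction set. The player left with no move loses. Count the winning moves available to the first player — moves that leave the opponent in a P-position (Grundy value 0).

0

All stacks use S = {1, 2, 6, 9}:
n :  0  1  2  3  4  5  6  7  8  9 10 11 12 13 14 15 16 17 18 19 20 21 22 23 24
G :  0  1  2  0  1  2  3  0  1  2  0  1  2  3  0  1  2  0  1  2  3  0  1  2  0
Stack A: G(10) = 0.
Stack B: G(24) = 0.
Combined Grundy value = 0 ⊕ 0 = 0.
A winning move leaves total XOR = 0, i.e. changes one component's Grundy value g to g ⊕ X where X is the current total.
Stack A: target g' = 0⊕0 = 0, but every legal move changes the Grundy value (mex property), so 0 moves.
Stack B: target g' = 0⊕0 = 0, but every legal move changes the Grundy value (mex property), so 0 moves.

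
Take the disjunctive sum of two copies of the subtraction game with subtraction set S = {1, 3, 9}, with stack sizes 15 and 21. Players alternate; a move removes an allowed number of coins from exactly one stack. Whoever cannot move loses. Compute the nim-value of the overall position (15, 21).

0

All stacks use S = {1, 3, 9}:
n :  0  1  2  3  4  5  6  7  8  9 10 11 12 13 14 15 16 17 18 19 20 21
G :  0  1  0  1  0  1  0  1  0  1  0  1  0  1  0  1  0  1  0  1  0  1
Stack A: G(15) = 1.
Stack B: G(21) = 1.
Combined Grundy value = 1 ⊕ 1 = 0.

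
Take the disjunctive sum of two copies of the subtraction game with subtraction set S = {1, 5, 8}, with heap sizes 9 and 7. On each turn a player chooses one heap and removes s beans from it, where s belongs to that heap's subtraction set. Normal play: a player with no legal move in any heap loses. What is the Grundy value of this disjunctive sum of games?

2

All heaps use S = {1, 5, 8}:
n : 0 1 2 3 4 5 6 7 8 9
G : 0 1 0 1 0 1 0 1 2 3
Heap A: G(9) = 3.
Heap B: G(7) = 1.
Combined Grundy value = 3 ⊕ 1 = 2.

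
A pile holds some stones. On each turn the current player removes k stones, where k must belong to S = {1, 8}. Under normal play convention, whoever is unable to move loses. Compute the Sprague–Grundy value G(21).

1

G(0) = 0
G(1) = mex{0} = 1
G(2) = mex{1} = 0
G(3) = mex{0} = 1
G(4) = mex{1} = 0
G(5) = mex{0} = 1
G(6) = mex{1} = 0
G(7) = mex{0} = 1
G(8) = mex{1,0} = 2
G(9) = mex{2,1} = 0
G(10) = mex{0,0} = 1
G(11) = mex{1,1} = 0
G(12) = mex{0,0} = 1
G(13) = mex{1,1} = 0
G(14) = mex{0,0} = 1
G(15) = mex{1,1} = 0
G(16) = mex{0,2} = 1
G(17) = mex{1,0} = 2
G(18) = mex{2,1} = 0
G(19) = mex{0,0} = 1
G(20) = mex{1,1} = 0
G(21) = mex{0,0} = 1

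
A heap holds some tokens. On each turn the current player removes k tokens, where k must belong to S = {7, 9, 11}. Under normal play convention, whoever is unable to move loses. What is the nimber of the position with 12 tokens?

G(0) = 0
G(1) = mex{} = 0
G(2) = mex{} = 0
G(3) = mex{} = 0
G(4) = mex{} = 0
G(5) = mex{} = 0
G(6) = mex{} = 0
G(7) = mex{0} = 1
G(8) = mex{0} = 1
G(9) = mex{0,0} = 1
G(10) = mex{0,0} = 1
G(11) = mex{0,0,0} = 1
G(12) = mex{0,0,0} = 1

1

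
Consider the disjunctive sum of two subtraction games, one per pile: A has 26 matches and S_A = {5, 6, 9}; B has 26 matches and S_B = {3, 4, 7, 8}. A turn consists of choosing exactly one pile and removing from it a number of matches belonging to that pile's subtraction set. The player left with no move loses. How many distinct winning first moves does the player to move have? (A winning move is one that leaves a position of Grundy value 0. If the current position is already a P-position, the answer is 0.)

Pile A, S = {5, 6, 9}:
n :  0  1  2  3  4  5  6  7  8  9 10 11 12 13 14 15 16 17 18 19 20 21 22 23 24 25 26
G :  0  0  0  0  0  1  1  1  1  1  2  2  2  2  0  0  0  0  0  1  1  1  1  1  2  2  2
G_A(26) = 2.
Pile B, S = {3, 4, 7, 8}:
G(0) = 0
G(1) = mex{} = 0
G(2) = mex{} = 0
G(3) = mex{0} = 1
G(4) = mex{0,0} = 1
G(5) = mex{0,0} = 1
G(6) = mex{1,0} = 2
G(7) = mex{1,1,0} = 2
G(8) = mex{1,1,0,0} = 2
G(9) = mex{2,1,0,0} = 3
G(10) = mex{2,2,1,0} = 3
G(11) = mex{2,2,1,1} = 0
G(12) = mex{3,2,1,1} = 0
G(13) = mex{3,3,2,1} = 0
G(14) = mex{0,3,2,2} = 1
G(15) = mex{0,0,2,2} = 1
G(16) = mex{0,0,3,2} = 1
G(17) = mex{1,0,3,3} = 2
G(18) = mex{1,1,0,3} = 2
G(19) = mex{1,1,0,0} = 2
G(20) = mex{2,1,0,0} = 3
G(21) = mex{2,2,1,0} = 3
G(22) = mex{2,2,1,1} = 0
G(23) = mex{3,2,1,1} = 0
G(24) = mex{3,3,2,1} = 0
G(25) = mex{0,3,2,2} = 1
G(26) = mex{0,0,2,2} = 1
G_B(26) = 1.
Combined Grundy value = 2 ⊕ 1 = 3.
A winning move leaves total XOR = 0, i.e. changes one component's Grundy value g to g ⊕ X where X is the current total.
Pile A: need g' = 2⊕3 = 1. Options: 26−5→G=1, 26−6→G=1, 26−9→G=0. Hits: 2.
Pile B: need g' = 1⊕3 = 2. Options: 26−3→G=0, 26−4→G=0, 26−7→G=2, 26−8→G=2. Hits: 2.

4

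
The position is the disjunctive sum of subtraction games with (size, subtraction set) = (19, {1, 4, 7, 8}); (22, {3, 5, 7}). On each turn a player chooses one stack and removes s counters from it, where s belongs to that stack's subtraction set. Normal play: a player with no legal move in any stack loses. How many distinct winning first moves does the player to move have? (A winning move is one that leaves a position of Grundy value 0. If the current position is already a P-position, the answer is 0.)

2

Stack A, S = {1, 4, 7, 8}:
G(0) = 0
G(1) = mex{0} = 1
G(2) = mex{1} = 0
G(3) = mex{0} = 1
G(4) = mex{1,0} = 2
G(5) = mex{2,1} = 0
G(6) = mex{0,0} = 1
G(7) = mex{1,1,0} = 2
G(8) = mex{2,2,1,0} = 3
G(9) = mex{3,0,0,1} = 2
G(10) = mex{2,1,1,0} = 3
G(11) = mex{3,2,2,1} = 0
G(12) = mex{0,3,0,2} = 1
G(13) = mex{1,2,1,0} = 3
G(14) = mex{3,3,2,1} = 0
G(15) = mex{0,0,3,2} = 1
G(16) = mex{1,1,2,3} = 0
G(17) = mex{0,3,3,2} = 1
G(18) = mex{1,0,0,3} = 2
G(19) = mex{2,1,1,0} = 3
G_A(19) = 3.
Stack B, S = {3, 5, 7}:
n :  0  1  2  3  4  5  6  7  8  9 10 11 12 13 14 15 16 17 18 19 20 21 22
G :  0  0  0  1  1  1  2  2  2  3  0  0  0  1  1  1  2  2  2  3  0  0  0
G_B(22) = 0.
Combined Grundy value = 3 ⊕ 0 = 3.
A winning move leaves total XOR = 0, i.e. changes one component's Grundy value g to g ⊕ X where X is the current total.
Stack A: need g' = 3⊕3 = 0. Options: 19−1→G=2, 19−4→G=1, 19−7→G=1, 19−8→G=0. Hits: 1.
Stack B: need g' = 0⊕3 = 3. Options: 22−3→G=3, 22−5→G=2, 22−7→G=1. Hits: 1.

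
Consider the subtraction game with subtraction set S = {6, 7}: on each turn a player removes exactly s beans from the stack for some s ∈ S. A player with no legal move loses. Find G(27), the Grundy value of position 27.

0

n :  0  1  2  3  4  5  6  7  8  9 10 11 12 13 14 15 16 17 18 19 20 21 22 23 24 25 26 27
G :  0  0  0  0  0  0  1  1  1  1  1  1  2  0  0  0  0  0  0  1  1  1  1  1  1  2  0  0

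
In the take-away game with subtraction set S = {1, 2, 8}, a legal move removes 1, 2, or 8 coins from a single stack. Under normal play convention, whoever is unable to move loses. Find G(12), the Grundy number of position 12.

0

n :  0  1  2  3  4  5  6  7  8  9 10 11 12
G :  0  1  2  0  1  2  0  1  2  0  1  2  0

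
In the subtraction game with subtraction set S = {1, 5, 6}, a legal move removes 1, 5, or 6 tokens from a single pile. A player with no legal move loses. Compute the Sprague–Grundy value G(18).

n :  0  1  2  3  4  5  6  7  8  9 10 11 12 13 14 15 16 17 18
G :  0  1  0  1  0  1  2  3  2  3  2  0  1  0  1  0  1  2  3

3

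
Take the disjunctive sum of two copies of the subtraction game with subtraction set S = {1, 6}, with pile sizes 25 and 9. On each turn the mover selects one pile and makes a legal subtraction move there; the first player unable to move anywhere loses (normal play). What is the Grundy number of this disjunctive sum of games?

All piles use S = {1, 6}:
n :  0  1  2  3  4  5  6  7  8  9 10 11 12 13 14 15 16 17 18 19 20 21 22 23 24 25
G :  0  1  0  1  0  1  2  0  1  0  1  0  1  2  0  1  0  1  0  1  2  0  1  0  1  0
Pile A: G(25) = 0.
Pile B: G(9) = 0.
Combined Grundy value = 0 ⊕ 0 = 0.

0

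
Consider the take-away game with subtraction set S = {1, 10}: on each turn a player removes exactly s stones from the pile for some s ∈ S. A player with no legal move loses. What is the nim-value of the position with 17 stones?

0

G(0) = 0
G(1) = mex{0} = 1
G(2) = mex{1} = 0
G(3) = mex{0} = 1
G(4) = mex{1} = 0
G(5) = mex{0} = 1
G(6) = mex{1} = 0
G(7) = mex{0} = 1
G(8) = mex{1} = 0
G(9) = mex{0} = 1
G(10) = mex{1,0} = 2
G(11) = mex{2,1} = 0
G(12) = mex{0,0} = 1
G(13) = mex{1,1} = 0
G(14) = mex{0,0} = 1
G(15) = mex{1,1} = 0
G(16) = mex{0,0} = 1
G(17) = mex{1,1} = 0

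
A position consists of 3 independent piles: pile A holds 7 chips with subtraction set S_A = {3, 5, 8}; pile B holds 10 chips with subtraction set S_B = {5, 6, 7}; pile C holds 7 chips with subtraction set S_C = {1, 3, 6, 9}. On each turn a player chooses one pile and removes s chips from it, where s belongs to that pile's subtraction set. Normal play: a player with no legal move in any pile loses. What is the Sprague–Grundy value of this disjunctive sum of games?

3

Pile A, S = {3, 5, 8}:
n : 0 1 2 3 4 5 6 7
G : 0 0 0 1 1 1 2 2
G_A(7) = 2.
Pile B, S = {5, 6, 7}:
G(0) = 0
G(1) = mex{} = 0
G(2) = mex{} = 0
G(3) = mex{} = 0
G(4) = mex{} = 0
G(5) = mex{0} = 1
G(6) = mex{0,0} = 1
G(7) = mex{0,0,0} = 1
G(8) = mex{0,0,0} = 1
G(9) = mex{0,0,0} = 1
G(10) = mex{1,0,0} = 2
G_B(10) = 2.
Pile C, S = {1, 3, 6, 9}:
n : 0 1 2 3 4 5 6 7
G : 0 1 0 1 0 1 2 3
G_C(7) = 3.
Combined Grundy value = 2 ⊕ 2 ⊕ 3 = 3.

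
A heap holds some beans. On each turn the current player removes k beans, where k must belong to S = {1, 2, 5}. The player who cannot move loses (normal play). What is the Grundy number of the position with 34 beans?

n :  0  1  2  3  4  5  6  7  8  9 10 11 12 13 14 15 16 17 18 19 20 21 22 23 24 25 26 27 28 29 30 31 32 33 34
G :  0  1  2  0  1  2  0  1  2  0  1  2  0  1  2  0  1  2  0  1  2  0  1  2  0  1  2  0  1  2  0  1  2  0  1

1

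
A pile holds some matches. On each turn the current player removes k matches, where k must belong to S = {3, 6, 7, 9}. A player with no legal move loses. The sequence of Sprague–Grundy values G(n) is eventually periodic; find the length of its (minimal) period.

n :  0  1  2  3  4  5  6  7  8  9 10 11 12 13 14 15 16 17 18 19 20 21 22 23 24 25
G :  0  0  0  1  1  1  2  2  2  3  3  3  0  0  0  1  1  1  2  2  2  3  3  3  0  0
G(n+12) = G(n) holds for n = 0,…,8 (a full window of length max(S) = 9), so the sequence is purely periodic with period 12.

12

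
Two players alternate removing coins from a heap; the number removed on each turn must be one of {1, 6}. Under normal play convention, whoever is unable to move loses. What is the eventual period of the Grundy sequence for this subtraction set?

G(0) = 0
G(1) = mex{0} = 1
G(2) = mex{1} = 0
G(3) = mex{0} = 1
G(4) = mex{1} = 0
G(5) = mex{0} = 1
G(6) = mex{1,0} = 2
G(7) = mex{2,1} = 0
G(8) = mex{0,0} = 1
G(9) = mex{1,1} = 0
G(10) = mex{0,0} = 1
G(11) = mex{1,1} = 0
G(12) = mex{0,2} = 1
G(13) = mex{1,0} = 2
G(14) = mex{2,1} = 0
G(15) = mex{0,0} = 1
G(n+7) = G(n) holds for n = 0,…,5 (a full window of length max(S) = 6), so the sequence is purely periodic with period 7.

7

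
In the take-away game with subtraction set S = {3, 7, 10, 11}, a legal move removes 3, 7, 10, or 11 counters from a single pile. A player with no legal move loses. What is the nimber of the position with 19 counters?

0

n :  0  1  2  3  4  5  6  7  8  9 10 11 12 13 14 15 16 17 18 19
G :  0  0  0  1  1  1  0  2  2  1  3  3  2  2  0  0  3  1  1  0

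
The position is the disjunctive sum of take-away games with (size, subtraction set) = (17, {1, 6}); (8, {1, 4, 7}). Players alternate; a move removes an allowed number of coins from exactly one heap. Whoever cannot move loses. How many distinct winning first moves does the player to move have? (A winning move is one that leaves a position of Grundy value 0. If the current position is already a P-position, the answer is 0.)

Heap A, S = {1, 6}:
n :  0  1  2  3  4  5  6  7  8  9 10 11 12 13 14 15 16 17
G :  0  1  0  1  0  1  2  0  1  0  1  0  1  2  0  1  0  1
G_A(17) = 1.
Heap B, S = {1, 4, 7}:
n : 0 1 2 3 4 5 6 7 8
G : 0 1 0 1 2 0 1 2 0
G_B(8) = 0.
Combined Grundy value = 1 ⊕ 0 = 1.
A winning move leaves total XOR = 0, i.e. changes one component's Grundy value g to g ⊕ X where X is the current total.
Heap A: need g' = 1⊕1 = 0. Options: 17−1→G=0, 17−6→G=0. Hits: 2.
Heap B: need g' = 0⊕1 = 1. Options: 8−1→G=2, 8−4→G=2, 8−7→G=1. Hits: 1.

3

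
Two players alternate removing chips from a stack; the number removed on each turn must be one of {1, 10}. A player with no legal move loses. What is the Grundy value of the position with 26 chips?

n :  0  1  2  3  4  5  6  7  8  9 10 11 12 13 14 15 16 17 18 19 20 21 22 23 24 25 26
G :  0  1  0  1  0  1  0  1  0  1  2  0  1  0  1  0  1  0  1  0  1  2  0  1  0  1  0

0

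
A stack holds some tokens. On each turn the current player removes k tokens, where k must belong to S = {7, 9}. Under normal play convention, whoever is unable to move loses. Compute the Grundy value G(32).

G(0) = 0
G(1) = mex{} = 0
G(2) = mex{} = 0
G(3) = mex{} = 0
G(4) = mex{} = 0
G(5) = mex{} = 0
G(6) = mex{} = 0
G(7) = mex{0} = 1
G(8) = mex{0} = 1
G(9) = mex{0,0} = 1
G(10) = mex{0,0} = 1
G(11) = mex{0,0} = 1
G(12) = mex{0,0} = 1
G(13) = mex{0,0} = 1
G(14) = mex{1,0} = 2
G(15) = mex{1,0} = 2
G(16) = mex{1,1} = 0
G(17) = mex{1,1} = 0
G(18) = mex{1,1} = 0
G(19) = mex{1,1} = 0
G(20) = mex{1,1} = 0
G(21) = mex{2,1} = 0
G(22) = mex{2,1} = 0
G(23) = mex{0,2} = 1
G(24) = mex{0,2} = 1
G(25) = mex{0,0} = 1
G(26) = mex{0,0} = 1
G(27) = mex{0,0} = 1
G(28) = mex{0,0} = 1
G(29) = mex{0,0} = 1
G(30) = mex{1,0} = 2
G(31) = mex{1,0} = 2
G(32) = mex{1,1} = 0

0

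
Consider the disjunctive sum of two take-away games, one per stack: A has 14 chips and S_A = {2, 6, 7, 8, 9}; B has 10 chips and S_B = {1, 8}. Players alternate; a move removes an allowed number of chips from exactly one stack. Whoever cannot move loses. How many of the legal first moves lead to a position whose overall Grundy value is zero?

2

Stack A, S = {2, 6, 7, 8, 9}:
n :  0  1  2  3  4  5  6  7  8  9 10 11 12 13 14
G :  0  0  1  1  0  0  1  1  2  2  3  3  2  2  3
G_A(14) = 3.
Stack B, S = {1, 8}:
n :  0  1  2  3  4  5  6  7  8  9 10
G :  0  1  0  1  0  1  0  1  2  0  1
G_B(10) = 1.
Combined Grundy value = 3 ⊕ 1 = 2.
A winning move leaves total XOR = 0, i.e. changes one component's Grundy value g to g ⊕ X where X is the current total.
Stack A: need g' = 3⊕2 = 1. Options: 14−2→G=2, 14−6→G=2, 14−7→G=1, 14−8→G=1, 14−9→G=0. Hits: 2.
Stack B: need g' = 1⊕2 = 3. Options: 10−1→G=0, 10−8→G=0. Hits: 0.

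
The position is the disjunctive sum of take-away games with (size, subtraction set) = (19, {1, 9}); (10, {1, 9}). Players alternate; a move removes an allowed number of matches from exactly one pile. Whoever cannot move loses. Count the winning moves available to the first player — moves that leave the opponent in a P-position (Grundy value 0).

4

Pile A, S = {1, 9}:
G(0) = 0
G(1) = mex{0} = 1
G(2) = mex{1} = 0
G(3) = mex{0} = 1
G(4) = mex{1} = 0
G(5) = mex{0} = 1
G(6) = mex{1} = 0
G(7) = mex{0} = 1
G(8) = mex{1} = 0
G(9) = mex{0,0} = 1
G(10) = mex{1,1} = 0
G(11) = mex{0,0} = 1
G(12) = mex{1,1} = 0
G(13) = mex{0,0} = 1
G(14) = mex{1,1} = 0
G(15) = mex{0,0} = 1
G(16) = mex{1,1} = 0
G(17) = mex{0,0} = 1
G(18) = mex{1,1} = 0
G(19) = mex{0,0} = 1
G_A(19) = 1.
Pile B, S = {1, 9}:
n :  0  1  2  3  4  5  6  7  8  9 10
G :  0  1  0  1  0  1  0  1  0  1  0
G_B(10) = 0.
Combined Grundy value = 1 ⊕ 0 = 1.
A winning move leaves total XOR = 0, i.e. changes one component's Grundy value g to g ⊕ X where X is the current total.
Pile A: need g' = 1⊕1 = 0. Options: 19−1→G=0, 19−9→G=0. Hits: 2.
Pile B: need g' = 0⊕1 = 1. Options: 10−1→G=1, 10−9→G=1. Hits: 2.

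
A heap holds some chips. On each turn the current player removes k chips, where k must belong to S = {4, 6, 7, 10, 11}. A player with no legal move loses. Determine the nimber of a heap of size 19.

1

n :  0  1  2  3  4  5  6  7  8  9 10 11 12 13 14 15 16 17 18 19
G :  0  0  0  0  1  1  1  1  2  2  2  2  3  3  3  0  0  0  0  1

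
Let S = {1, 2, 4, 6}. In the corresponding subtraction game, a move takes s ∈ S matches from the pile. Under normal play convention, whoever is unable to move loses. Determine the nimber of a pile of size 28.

n :  0  1  2  3  4  5  6  7  8  9 10 11 12 13 14 15 16 17 18 19 20 21 22 23 24 25 26 27 28
G :  0  1  2  0  1  2  3  4  0  1  2  0  1  2  3  4  0  1  2  0  1  2  3  4  0  1  2  0  1

1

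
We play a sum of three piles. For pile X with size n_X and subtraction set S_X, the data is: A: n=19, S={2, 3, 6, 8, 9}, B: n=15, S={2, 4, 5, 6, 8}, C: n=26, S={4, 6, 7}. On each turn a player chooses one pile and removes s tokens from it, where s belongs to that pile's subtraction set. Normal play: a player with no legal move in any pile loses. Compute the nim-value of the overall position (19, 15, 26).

Pile A, S = {2, 3, 6, 8, 9}:
G(0) = 0
G(1) = mex{} = 0
G(2) = mex{0} = 1
G(3) = mex{0,0} = 1
G(4) = mex{1,0} = 2
G(5) = mex{1,1} = 0
G(6) = mex{2,1,0} = 3
G(7) = mex{0,2,0} = 1
G(8) = mex{3,0,1,0} = 2
G(9) = mex{1,3,1,0,0} = 2
G(10) = mex{2,1,2,1,0} = 3
G(11) = mex{2,2,0,1,1} = 3
G(12) = mex{3,2,3,2,1} = 0
G(13) = mex{3,3,1,0,2} = 4
G(14) = mex{0,3,2,3,0} = 1
G(15) = mex{4,0,2,1,3} = 5
G(16) = mex{1,4,3,2,1} = 0
G(17) = mex{5,1,3,2,2} = 0
G(18) = mex{0,5,0,3,2} = 1
G(19) = mex{0,0,4,3,3} = 1
G_A(19) = 1.
Pile B, S = {2, 4, 5, 6, 8}:
G(0) = 0
G(1) = mex{} = 0
G(2) = mex{0} = 1
G(3) = mex{0} = 1
G(4) = mex{1,0} = 2
G(5) = mex{1,0,0} = 2
G(6) = mex{2,1,0,0} = 3
G(7) = mex{2,1,1,0} = 3
G(8) = mex{3,2,1,1,0} = 4
G(9) = mex{3,2,2,1,0} = 4
G(10) = mex{4,3,2,2,1} = 0
G(11) = mex{4,3,3,2,1} = 0
G(12) = mex{0,4,3,3,2} = 1
G(13) = mex{0,4,4,3,2} = 1
G(14) = mex{1,0,4,4,3} = 2
G(15) = mex{1,0,0,4,3} = 2
G_B(15) = 2.
Pile C, S = {4, 6, 7}:
G(0) = 0
G(1) = mex{} = 0
G(2) = mex{} = 0
G(3) = mex{} = 0
G(4) = mex{0} = 1
G(5) = mex{0} = 1
G(6) = mex{0,0} = 1
G(7) = mex{0,0,0} = 1
G(8) = mex{1,0,0} = 2
G(9) = mex{1,0,0} = 2
G(10) = mex{1,1,0} = 2
G(11) = mex{1,1,1} = 0
G(12) = mex{2,1,1} = 0
G(13) = mex{2,1,1} = 0
G(14) = mex{2,2,1} = 0
G(15) = mex{0,2,2} = 1
G(16) = mex{0,2,2} = 1
G(17) = mex{0,0,2} = 1
G(18) = mex{0,0,0} = 1
G(19) = mex{1,0,0} = 2
G(20) = mex{1,0,0} = 2
G(21) = mex{1,1,0} = 2
G(22) = mex{1,1,1} = 0
G(23) = mex{2,1,1} = 0
G(24) = mex{2,1,1} = 0
G(25) = mex{2,2,1} = 0
G(26) = mex{0,2,2} = 1
G_C(26) = 1.
Combined Grundy value = 1 ⊕ 2 ⊕ 1 = 2.

2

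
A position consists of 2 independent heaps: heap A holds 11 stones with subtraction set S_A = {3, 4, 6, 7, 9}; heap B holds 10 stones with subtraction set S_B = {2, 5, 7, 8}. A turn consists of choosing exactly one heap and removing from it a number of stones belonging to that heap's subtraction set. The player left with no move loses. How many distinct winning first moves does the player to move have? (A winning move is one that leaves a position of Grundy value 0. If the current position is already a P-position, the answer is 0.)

Heap A, S = {3, 4, 6, 7, 9}:
n :  0  1  2  3  4  5  6  7  8  9 10 11
G :  0  0  0  1  1  1  2  2  2  3  3  3
G_A(11) = 3.
Heap B, S = {2, 5, 7, 8}:
G(0) = 0
G(1) = mex{} = 0
G(2) = mex{0} = 1
G(3) = mex{0} = 1
G(4) = mex{1} = 0
G(5) = mex{1,0} = 2
G(6) = mex{0,0} = 1
G(7) = mex{2,1,0} = 3
G(8) = mex{1,1,0,0} = 2
G(9) = mex{3,0,1,0} = 2
G(10) = mex{2,2,1,1} = 0
G_B(10) = 0.
Combined Grundy value = 3 ⊕ 0 = 3.
A winning move leaves total XOR = 0, i.e. changes one component's Grundy value g to g ⊕ X where X is the current total.
Heap A: need g' = 3⊕3 = 0. Options: 11−3→G=2, 11−4→G=2, 11−6→G=1, 11−7→G=1, 11−9→G=0. Hits: 1.
Heap B: need g' = 0⊕3 = 3. Options: 10−2→G=2, 10−5→G=2, 10−7→G=1, 10−8→G=1. Hits: 0.

1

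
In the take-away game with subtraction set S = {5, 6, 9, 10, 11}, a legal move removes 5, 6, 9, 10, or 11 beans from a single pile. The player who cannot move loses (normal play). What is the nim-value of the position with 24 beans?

1

G(0) = 0
G(1) = mex{} = 0
G(2) = mex{} = 0
G(3) = mex{} = 0
G(4) = mex{} = 0
G(5) = mex{0} = 1
G(6) = mex{0,0} = 1
G(7) = mex{0,0} = 1
G(8) = mex{0,0} = 1
G(9) = mex{0,0,0} = 1
G(10) = mex{1,0,0,0} = 2
G(11) = mex{1,1,0,0,0} = 2
G(12) = mex{1,1,0,0,0} = 2
G(13) = mex{1,1,0,0,0} = 2
G(14) = mex{1,1,1,0,0} = 2
G(15) = mex{2,1,1,1,0} = 3
G(16) = mex{2,2,1,1,1} = 0
G(17) = mex{2,2,1,1,1} = 0
G(18) = mex{2,2,1,1,1} = 0
G(19) = mex{2,2,2,1,1} = 0
G(20) = mex{3,2,2,2,1} = 0
G(21) = mex{0,3,2,2,2} = 1
G(22) = mex{0,0,2,2,2} = 1
G(23) = mex{0,0,2,2,2} = 1
G(24) = mex{0,0,3,2,2} = 1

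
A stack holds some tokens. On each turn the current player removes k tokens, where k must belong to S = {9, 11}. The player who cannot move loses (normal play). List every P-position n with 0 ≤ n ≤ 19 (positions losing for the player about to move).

n :  0  1  2  3  4  5  6  7  8  9 10 11 12 13 14 15 16 17 18 19
G :  0  0  0  0  0  0  0  0  0  1  1  1  1  1  1  1  1  1  2  2
P-positions are exactly the n with G(n) = 0.

0, 1, 2, 3, 4, 5, 6, 7, 8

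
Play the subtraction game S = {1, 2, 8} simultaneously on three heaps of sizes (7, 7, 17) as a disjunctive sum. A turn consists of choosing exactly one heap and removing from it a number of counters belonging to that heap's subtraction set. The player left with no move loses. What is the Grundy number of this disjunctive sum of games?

2

All heaps use S = {1, 2, 8}:
n :  0  1  2  3  4  5  6  7  8  9 10 11 12 13 14 15 16 17
G :  0  1  2  0  1  2  0  1  2  0  1  2  0  1  2  0  1  2
Heap A: G(7) = 1.
Heap B: G(7) = 1.
Heap C: G(17) = 2.
Combined Grundy value = 1 ⊕ 1 ⊕ 2 = 2.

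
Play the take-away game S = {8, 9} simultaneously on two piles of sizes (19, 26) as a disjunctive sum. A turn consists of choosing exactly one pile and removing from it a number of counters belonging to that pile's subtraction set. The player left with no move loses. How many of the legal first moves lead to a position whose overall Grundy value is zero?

All piles use S = {8, 9}:
G(0) = 0
G(1) = mex{} = 0
G(2) = mex{} = 0
G(3) = mex{} = 0
G(4) = mex{} = 0
G(5) = mex{} = 0
G(6) = mex{} = 0
G(7) = mex{} = 0
G(8) = mex{0} = 1
G(9) = mex{0,0} = 1
G(10) = mex{0,0} = 1
G(11) = mex{0,0} = 1
G(12) = mex{0,0} = 1
G(13) = mex{0,0} = 1
G(14) = mex{0,0} = 1
G(15) = mex{0,0} = 1
G(16) = mex{1,0} = 2
G(17) = mex{1,1} = 0
G(18) = mex{1,1} = 0
G(19) = mex{1,1} = 0
G(20) = mex{1,1} = 0
G(21) = mex{1,1} = 0
G(22) = mex{1,1} = 0
G(23) = mex{1,1} = 0
G(24) = mex{2,1} = 0
G(25) = mex{0,2} = 1
G(26) = mex{0,0} = 1
Pile A: G(19) = 0.
Pile B: G(26) = 1.
Combined Grundy value = 0 ⊕ 1 = 1.
A winning move leaves total XOR = 0, i.e. changes one component's Grundy value g to g ⊕ X where X is the current total.
Pile A: need g' = 0⊕1 = 1. Options: 19−8→G=1, 19−9→G=1. Hits: 2.
Pile B: need g' = 1⊕1 = 0. Options: 26−8→G=0, 26−9→G=0. Hits: 2.

4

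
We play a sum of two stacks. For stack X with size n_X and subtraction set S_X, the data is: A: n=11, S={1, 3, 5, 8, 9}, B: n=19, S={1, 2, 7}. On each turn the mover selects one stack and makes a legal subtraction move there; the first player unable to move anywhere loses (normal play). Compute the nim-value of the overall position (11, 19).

Stack A, S = {1, 3, 5, 8, 9}:
n :  0  1  2  3  4  5  6  7  8  9 10 11
G :  0  1  0  1  0  1  0  1  2  3  2  3
G_A(11) = 3.
Stack B, S = {1, 2, 7}:
G(0) = 0
G(1) = mex{0} = 1
G(2) = mex{1,0} = 2
G(3) = mex{2,1} = 0
G(4) = mex{0,2} = 1
G(5) = mex{1,0} = 2
G(6) = mex{2,1} = 0
G(7) = mex{0,2,0} = 1
G(8) = mex{1,0,1} = 2
G(9) = mex{2,1,2} = 0
G(10) = mex{0,2,0} = 1
G(11) = mex{1,0,1} = 2
G(12) = mex{2,1,2} = 0
G(13) = mex{0,2,0} = 1
G(14) = mex{1,0,1} = 2
G(15) = mex{2,1,2} = 0
G(16) = mex{0,2,0} = 1
G(17) = mex{1,0,1} = 2
G(18) = mex{2,1,2} = 0
G(19) = mex{0,2,0} = 1
G_B(19) = 1.
Combined Grundy value = 3 ⊕ 1 = 2.

2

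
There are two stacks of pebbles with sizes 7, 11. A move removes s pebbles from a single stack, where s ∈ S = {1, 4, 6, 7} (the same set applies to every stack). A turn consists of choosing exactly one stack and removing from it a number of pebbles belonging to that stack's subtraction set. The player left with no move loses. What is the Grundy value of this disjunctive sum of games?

All stacks use S = {1, 4, 6, 7}:
n :  0  1  2  3  4  5  6  7  8  9 10 11
G :  0  1  0  1  2  0  1  2  3  2  0  1
Stack A: G(7) = 2.
Stack B: G(11) = 1.
Combined Grundy value = 2 ⊕ 1 = 3.

3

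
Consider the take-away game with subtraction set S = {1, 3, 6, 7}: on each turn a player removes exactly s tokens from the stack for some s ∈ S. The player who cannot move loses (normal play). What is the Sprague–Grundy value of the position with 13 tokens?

n :  0  1  2  3  4  5  6  7  8  9 10 11 12 13
G :  0  1  0  1  0  1  2  3  2  3  2  3  0  1

1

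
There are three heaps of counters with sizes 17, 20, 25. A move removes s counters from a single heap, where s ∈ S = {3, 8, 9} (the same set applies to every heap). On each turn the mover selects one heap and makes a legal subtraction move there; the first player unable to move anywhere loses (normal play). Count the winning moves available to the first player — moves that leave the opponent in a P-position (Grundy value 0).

2

All heaps use S = {3, 8, 9}:
n :  0  1  2  3  4  5  6  7  8  9 10 11 12 13 14 15 16 17 18 19 20 21 22 23 24 25
G :  0  0  0  1  1  1  0  0  2  1  1  3  0  0  2  1  1  0  0  0  1  1  1  0  0  2
Heap A: G(17) = 0.
Heap B: G(20) = 1.
Heap C: G(25) = 2.
Combined Grundy value = 0 ⊕ 1 ⊕ 2 = 3.
A winning move leaves total XOR = 0, i.e. changes one component's Grundy value g to g ⊕ X where X is the current total.
Heap A: need g' = 0⊕3 = 3. Options: 17−3→G=2, 17−8→G=1, 17−9→G=2. Hits: 0.
Heap B: need g' = 1⊕3 = 2. Options: 20−3→G=0, 20−8→G=0, 20−9→G=3. Hits: 0.
Heap C: need g' = 2⊕3 = 1. Options: 25−3→G=1, 25−8→G=0, 25−9→G=1. Hits: 2.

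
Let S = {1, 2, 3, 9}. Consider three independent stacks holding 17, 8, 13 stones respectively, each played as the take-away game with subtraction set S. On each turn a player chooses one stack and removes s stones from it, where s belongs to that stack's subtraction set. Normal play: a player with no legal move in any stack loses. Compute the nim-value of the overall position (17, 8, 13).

0

All stacks use S = {1, 2, 3, 9}:
n :  0  1  2  3  4  5  6  7  8  9 10 11 12 13 14 15 16 17
G :  0  1  2  3  0  1  2  3  0  1  2  3  0  1  2  3  0  1
Stack A: G(17) = 1.
Stack B: G(8) = 0.
Stack C: G(13) = 1.
Combined Grundy value = 1 ⊕ 0 ⊕ 1 = 0.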